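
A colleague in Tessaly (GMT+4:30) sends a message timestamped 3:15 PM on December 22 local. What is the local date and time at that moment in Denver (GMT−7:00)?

In UTC: 3:15 PM − 4:30 = 10:45 AM on Dec 22.
Denver is UTC−7:00: 10:45 AM − 7:00 = 3:45 AM on Dec 22.

3:45 AM on December 22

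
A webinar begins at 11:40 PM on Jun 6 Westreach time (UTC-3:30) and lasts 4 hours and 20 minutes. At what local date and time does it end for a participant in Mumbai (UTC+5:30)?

Convert start to UTC: 11:40 PM + 3:30 = 3:10 AM UTC on Jun 7.
Add 4 hours 20 minutes duration → 7:30 AM UTC.
Mumbai is UTC+5:30, so local end time = 7:30 AM + 5:30 = 1:00 PM on Jun 7.

1:00 PM on June 7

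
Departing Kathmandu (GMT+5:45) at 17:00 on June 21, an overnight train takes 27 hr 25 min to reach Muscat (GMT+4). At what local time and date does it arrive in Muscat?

Convert departure to UTC: 17:00 − 5:45 = 11:15 UTC on Jun 21.
Add 27 hours and 25 minutes travel time → 14:40 UTC (Jun 22).
Muscat is UTC+4:00, so local arrival = 14:40 + 4:00 = 18:40 on Jun 22.

18:40 on June 22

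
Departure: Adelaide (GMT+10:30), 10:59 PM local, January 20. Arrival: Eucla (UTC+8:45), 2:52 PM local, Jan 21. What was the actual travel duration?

Departure in UTC: 10:59 PM − 10:30 = 12:29 PM on Jan 20.
Arrival in UTC: 2:52 PM − 8:45 = 6:07 AM on Jan 21.
Elapsed = 6:07 AM − 12:29 PM (+1 day) = 17 hours 38 minutes.

17 hours 38 minutes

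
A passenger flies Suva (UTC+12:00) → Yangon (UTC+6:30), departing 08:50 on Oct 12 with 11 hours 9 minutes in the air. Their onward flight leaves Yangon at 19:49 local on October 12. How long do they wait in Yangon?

5 hours 20 minutes

Convert departure to UTC: 08:50 − 12:00 = 20:50 UTC on Oct 11.
Add 11 hours and 9 minutes flight time → 07:59 UTC (Oct 12).
Yangon is UTC+6:30, so local arrival = 07:59 + 6:30 = 14:29 on Oct 12.
Layover = 19:49 − 14:29 = 5 hours 20 minutes.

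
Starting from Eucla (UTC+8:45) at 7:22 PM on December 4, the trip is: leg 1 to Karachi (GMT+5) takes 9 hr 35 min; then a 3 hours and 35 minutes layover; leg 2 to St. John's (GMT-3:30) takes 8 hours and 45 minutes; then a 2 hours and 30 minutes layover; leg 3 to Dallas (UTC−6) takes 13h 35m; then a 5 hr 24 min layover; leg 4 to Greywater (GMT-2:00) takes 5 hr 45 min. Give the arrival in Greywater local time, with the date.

9:46 AM on December 6

Convert departure to UTC: 7:22 PM − 8:45 = 10:37 AM UTC on Dec 4.
Add 9 hours and 35 minutes leg 1 → 8:12 PM UTC.
Add 3 hours 35 minutes layover in Karachi → 11:47 PM UTC.
Add 8 hours and 45 minutes leg 2 → 8:32 AM UTC (Dec 5).
Add 2 hours 30 minutes layover in St. John's → 11:02 AM UTC.
Add 13 hours 35 minutes leg 3 → 12:37 AM UTC (Dec 6).
Add 5 hours and 24 minutes layover in Dallas → 6:01 AM UTC.
Add 5 hours 45 minutes leg 4 → 11:46 AM UTC.
Greywater is UTC−2:00, so local arrival = 11:46 AM − 2:00 = 9:46 AM on Dec 6.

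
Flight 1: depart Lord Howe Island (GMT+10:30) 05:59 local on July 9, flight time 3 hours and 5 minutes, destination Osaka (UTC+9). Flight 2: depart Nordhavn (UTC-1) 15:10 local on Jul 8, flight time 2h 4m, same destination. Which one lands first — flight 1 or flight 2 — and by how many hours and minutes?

Flight 1 in UTC: 05:59 − 10:30 = 19:29 on Jul 8.
+3 hours 5 minutes → arrive 22:34 UTC on Jul 8.
Flight 2 in UTC: 15:10 + 1:00 = 16:10 on Jul 8.
+2 hours 4 minutes → arrive 18:14 UTC on Jul 8.
Flight 2 lands earlier by 4 hours 20 minutes.

the second, by 4 hours 20 minutes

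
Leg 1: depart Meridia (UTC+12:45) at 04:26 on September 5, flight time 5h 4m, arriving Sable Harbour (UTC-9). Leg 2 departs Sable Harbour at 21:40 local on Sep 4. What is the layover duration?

9 hours 55 minutes

Convert departure to UTC: 04:26 − 12:45 = 15:41 UTC on Sep 4.
Add 5 hours 4 minutes flight time → 20:45 UTC.
Sable Harbour is UTC−9:00, so local arrival = 20:45 − 9:00 = 11:45 on Sep 4.
Layover = 21:40 − 11:45 = 9 hours 55 minutes.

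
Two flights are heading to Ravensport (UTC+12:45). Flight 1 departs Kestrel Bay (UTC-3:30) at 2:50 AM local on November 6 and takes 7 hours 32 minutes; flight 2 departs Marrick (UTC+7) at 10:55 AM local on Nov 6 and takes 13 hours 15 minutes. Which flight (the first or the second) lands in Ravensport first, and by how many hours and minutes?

the first, by 3 hours 18 minutes

Flight 1 in UTC: 2:50 AM + 3:30 = 6:20 AM on Nov 6.
+7 hours and 32 minutes → arrive 1:52 PM UTC on Nov 6.
Flight 2 in UTC: 10:55 AM − 7:00 = 3:55 AM on Nov 6.
+13 hours 15 minutes → arrive 5:10 PM UTC on Nov 6.
Flight 1 lands earlier by 3 hours 18 minutes.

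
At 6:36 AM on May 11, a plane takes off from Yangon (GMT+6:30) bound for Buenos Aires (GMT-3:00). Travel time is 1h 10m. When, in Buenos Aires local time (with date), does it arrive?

Buenos Aires is 9:30 behind Yangon.
After 1 hour 10 minutes it is 7:46 AM in Yangon.
Shift by the zone difference: 7:46 AM − 9:30 = 10:16 PM on May 10 in Buenos Aires.

10:16 PM on May 10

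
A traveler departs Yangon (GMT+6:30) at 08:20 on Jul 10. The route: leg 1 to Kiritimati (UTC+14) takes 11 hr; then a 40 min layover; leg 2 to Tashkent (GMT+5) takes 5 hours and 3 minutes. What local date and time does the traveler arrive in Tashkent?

Convert departure to UTC: 08:20 − 6:30 = 01:50 UTC on Jul 10.
Add 11 hours leg 1 → 12:50 UTC.
Add 40 minutes layover in Kiritimati → 13:30 UTC.
Add 5 hours and 3 minutes leg 2 → 18:33 UTC.
Tashkent is UTC+5:00, so local arrival = 18:33 + 5:00 = 23:33 on Jul 10.

23:33 on July 10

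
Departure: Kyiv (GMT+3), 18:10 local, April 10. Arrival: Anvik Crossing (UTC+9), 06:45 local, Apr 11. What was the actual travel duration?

6 hours 35 minutes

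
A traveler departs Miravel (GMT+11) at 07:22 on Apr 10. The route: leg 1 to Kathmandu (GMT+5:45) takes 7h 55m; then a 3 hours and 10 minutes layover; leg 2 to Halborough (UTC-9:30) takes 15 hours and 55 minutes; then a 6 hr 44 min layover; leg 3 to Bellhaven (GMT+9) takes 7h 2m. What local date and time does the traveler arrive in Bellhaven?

Convert departure to UTC: 07:22 − 11:00 = 20:22 UTC on Apr 9.
Add 7 hours and 55 minutes leg 1 → 04:17 UTC (Apr 10).
Add 3 hours 10 minutes layover in Kathmandu → 07:27 UTC.
Add 15 hours and 55 minutes leg 2 → 23:22 UTC.
Add 6 hours 44 minutes layover in Halborough → 06:06 UTC (Apr 11).
Add 7 hours 2 minutes leg 3 → 13:08 UTC.
Bellhaven is UTC+9:00, so local arrival = 13:08 + 9:00 = 22:08 on Apr 11.

22:08 on April 11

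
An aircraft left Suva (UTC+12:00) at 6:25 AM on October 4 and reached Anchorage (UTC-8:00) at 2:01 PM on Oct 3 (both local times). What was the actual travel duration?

3 hours 36 minutes

Departure in UTC: 6:25 AM − 12:00 = 6:25 PM on Oct 3.
Arrival in UTC: 2:01 PM + 8:00 = 10:01 PM on Oct 3.
Elapsed = 10:01 PM − 6:25 PM = 3 hours 36 minutes.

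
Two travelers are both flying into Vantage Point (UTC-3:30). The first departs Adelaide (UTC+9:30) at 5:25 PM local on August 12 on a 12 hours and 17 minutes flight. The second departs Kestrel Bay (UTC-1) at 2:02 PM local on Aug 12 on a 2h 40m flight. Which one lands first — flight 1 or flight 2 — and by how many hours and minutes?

Flight 1 in UTC: 5:25 PM − 9:30 = 7:55 AM on Aug 12.
+12 hours and 17 minutes → arrive 8:12 PM UTC on Aug 12.
Flight 2 in UTC: 2:02 PM + 1:00 = 3:02 PM on Aug 12.
+2 hours and 40 minutes → arrive 5:42 PM UTC on Aug 12.
Flight 2 lands earlier by 2 hours 30 minutes.

the second, by 2 hours 30 minutes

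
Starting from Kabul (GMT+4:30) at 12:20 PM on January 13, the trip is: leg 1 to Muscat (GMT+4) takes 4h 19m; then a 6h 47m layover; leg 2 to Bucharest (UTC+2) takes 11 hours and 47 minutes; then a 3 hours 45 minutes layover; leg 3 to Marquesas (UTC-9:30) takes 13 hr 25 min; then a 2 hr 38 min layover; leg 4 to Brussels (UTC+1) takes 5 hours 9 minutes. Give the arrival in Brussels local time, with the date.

Convert departure to UTC: 12:20 PM − 4:30 = 7:50 AM UTC on Jan 13.
Add 4 hours and 19 minutes leg 1 → 12:09 PM UTC.
Add 6 hours 47 minutes layover in Muscat → 6:56 PM UTC.
Add 11 hours and 47 minutes leg 2 → 6:43 AM UTC (Jan 14).
Add 3 hours 45 minutes layover in Bucharest → 10:28 AM UTC.
Add 13 hours and 25 minutes leg 3 → 11:53 PM UTC.
Add 2 hours and 38 minutes layover in Marquesas → 2:31 AM UTC (Jan 15).
Add 5 hours and 9 minutes leg 4 → 7:40 AM UTC.
Brussels is UTC+1:00, so local arrival = 7:40 AM + 1:00 = 8:40 AM on Jan 15.

8:40 AM on January 15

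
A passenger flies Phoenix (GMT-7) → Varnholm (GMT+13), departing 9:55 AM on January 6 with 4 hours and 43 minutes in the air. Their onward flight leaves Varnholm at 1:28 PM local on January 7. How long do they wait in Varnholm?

Convert departure to UTC: 9:55 AM + 7:00 = 4:55 PM UTC on Jan 6.
Add 4 hours and 43 minutes flight time → 9:38 PM UTC.
Varnholm is UTC+13:00, so local arrival = 9:38 PM + 13:00 = 10:38 AM on Jan 7.
Layover = 1:28 PM − 10:38 AM = 2 hours 50 minutes.

2 hours 50 minutes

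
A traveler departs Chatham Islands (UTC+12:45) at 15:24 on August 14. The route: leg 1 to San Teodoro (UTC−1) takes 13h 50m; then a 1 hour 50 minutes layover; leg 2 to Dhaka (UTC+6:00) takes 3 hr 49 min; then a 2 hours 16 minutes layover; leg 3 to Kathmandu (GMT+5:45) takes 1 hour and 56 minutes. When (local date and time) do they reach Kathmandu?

Convert departure to UTC: 15:24 − 12:45 = 02:39 UTC on Aug 14.
Add 13 hours and 50 minutes leg 1 → 16:29 UTC.
Add 1 hour and 50 minutes layover in San Teodoro → 18:19 UTC.
Add 3 hours 49 minutes leg 2 → 22:08 UTC.
Add 2 hours and 16 minutes layover in Dhaka → 00:24 UTC (Aug 15).
Add 1 hour and 56 minutes leg 3 → 02:20 UTC.
Kathmandu is UTC+5:45, so local arrival = 02:20 + 5:45 = 08:05 on Aug 15.

08:05 on Aug 15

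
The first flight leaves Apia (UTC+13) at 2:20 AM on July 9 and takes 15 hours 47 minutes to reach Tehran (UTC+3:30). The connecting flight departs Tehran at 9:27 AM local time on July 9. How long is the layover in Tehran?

50 minutes

Convert departure to UTC: 2:20 AM − 13:00 = 1:20 PM UTC on Jul 8.
Add 15 hours and 47 minutes flight time → 5:07 AM UTC (Jul 9).
Tehran is UTC+3:30, so local arrival = 5:07 AM + 3:30 = 8:37 AM on Jul 9.
Layover = 9:27 AM − 8:37 AM = 50 minutes.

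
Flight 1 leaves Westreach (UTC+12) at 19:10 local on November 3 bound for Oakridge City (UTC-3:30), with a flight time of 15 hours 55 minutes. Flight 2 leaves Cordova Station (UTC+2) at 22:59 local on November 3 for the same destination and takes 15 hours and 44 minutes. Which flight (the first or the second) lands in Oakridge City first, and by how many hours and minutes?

the first, by 13 hours 38 minutes

Flight 1 in UTC: 19:10 − 12:00 = 07:10 on Nov 3.
+15 hours and 55 minutes → arrive 23:05 UTC on Nov 3.
Flight 2 in UTC: 22:59 − 2:00 = 20:59 on Nov 3.
+15 hours 44 minutes → arrive 12:43 UTC on Nov 4.
Flight 1 lands earlier by 13 hours 38 minutes.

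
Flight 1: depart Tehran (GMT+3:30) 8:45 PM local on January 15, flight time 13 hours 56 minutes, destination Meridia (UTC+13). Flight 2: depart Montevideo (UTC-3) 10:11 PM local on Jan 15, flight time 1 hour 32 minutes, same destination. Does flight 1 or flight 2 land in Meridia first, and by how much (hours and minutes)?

Flight 1 in UTC: 8:45 PM − 3:30 = 5:15 PM on Jan 15.
+13 hours and 56 minutes → arrive 7:11 AM UTC on Jan 16.
Flight 2 in UTC: 10:11 PM + 3:00 = 1:11 AM on Jan 16.
+1 hour 32 minutes → arrive 2:43 AM UTC on Jan 16.
Flight 2 lands earlier by 4 hours 28 minutes.

the second, by 4 hours 28 minutes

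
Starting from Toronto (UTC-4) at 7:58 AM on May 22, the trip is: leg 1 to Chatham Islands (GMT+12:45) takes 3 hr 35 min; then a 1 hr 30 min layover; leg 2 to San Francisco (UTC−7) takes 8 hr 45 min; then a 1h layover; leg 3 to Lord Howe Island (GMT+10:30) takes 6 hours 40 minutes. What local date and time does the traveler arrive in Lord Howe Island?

Convert departure to UTC: 7:58 AM + 4:00 = 11:58 AM UTC on May 22.
Add 3 hours and 35 minutes leg 1 → 3:33 PM UTC.
Add 1 hour and 30 minutes layover in Chatham Islands → 5:03 PM UTC.
Add 8 hours 45 minutes leg 2 → 1:48 AM UTC (May 23).
Add 1 hour layover in San Francisco → 2:48 AM UTC.
Add 6 hours and 40 minutes leg 3 → 9:28 AM UTC.
Lord Howe Island is UTC+10:30, so local arrival = 9:28 AM + 10:30 = 7:58 PM on May 23.

7:58 PM on May 23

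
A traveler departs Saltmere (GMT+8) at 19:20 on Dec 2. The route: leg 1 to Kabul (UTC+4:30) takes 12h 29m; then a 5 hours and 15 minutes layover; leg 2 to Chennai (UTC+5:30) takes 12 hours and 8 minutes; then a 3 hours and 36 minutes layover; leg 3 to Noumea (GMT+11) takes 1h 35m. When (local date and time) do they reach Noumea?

09:23 on Dec 4

Convert departure to UTC: 19:20 − 8:00 = 11:20 UTC on Dec 2.
Add 12 hours and 29 minutes leg 1 → 23:49 UTC.
Add 5 hours 15 minutes layover in Kabul → 05:04 UTC (Dec 3).
Add 12 hours 8 minutes leg 2 → 17:12 UTC.
Add 3 hours 36 minutes layover in Chennai → 20:48 UTC.
Add 1 hour 35 minutes leg 3 → 22:23 UTC.
Noumea is UTC+11:00, so local arrival = 22:23 + 11:00 = 09:23 on Dec 4.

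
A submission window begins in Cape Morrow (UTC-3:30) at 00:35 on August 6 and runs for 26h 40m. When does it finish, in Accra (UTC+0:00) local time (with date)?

Accra is 3:30 ahead of Cape Morrow.
After 26 hours 40 minutes it is 03:15 (Aug 7) in Cape Morrow.
Shift by the zone difference: 03:15 + 3:30 = 06:45 on Aug 7 in Accra.

06:45 on Aug 7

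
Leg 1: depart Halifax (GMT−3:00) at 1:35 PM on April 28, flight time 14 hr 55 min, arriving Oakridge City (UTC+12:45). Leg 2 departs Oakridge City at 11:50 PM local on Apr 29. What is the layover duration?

Convert departure to UTC: 1:35 PM + 3:00 = 4:35 PM UTC on Apr 28.
Add 14 hours 55 minutes flight time → 7:30 AM UTC (Apr 29).
Oakridge City is UTC+12:45, so local arrival = 7:30 AM + 12:45 = 8:15 PM on Apr 29.
Layover = 11:50 PM − 8:15 PM = 3 hours 35 minutes.

3 hours 35 minutes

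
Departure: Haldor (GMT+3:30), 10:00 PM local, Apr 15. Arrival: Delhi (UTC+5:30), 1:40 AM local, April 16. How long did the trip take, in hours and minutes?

Delhi is 2:00 ahead of Haldor.
Clock-face elapsed time (ignoring zones) is 3 hours 40 minutes.
Actual elapsed = 3 hours 40 minutes − 2:00 = 1 hour 40 minutes.

1 hour 40 minutes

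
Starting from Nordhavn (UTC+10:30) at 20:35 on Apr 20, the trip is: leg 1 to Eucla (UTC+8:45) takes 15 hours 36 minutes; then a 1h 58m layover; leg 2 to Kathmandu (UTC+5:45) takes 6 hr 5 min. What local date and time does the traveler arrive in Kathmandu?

Convert departure to UTC: 20:35 − 10:30 = 10:05 UTC on Apr 20.
Add 15 hours 36 minutes leg 1 → 01:41 UTC (Apr 21).
Add 1 hour and 58 minutes layover in Eucla → 03:39 UTC.
Add 6 hours and 5 minutes leg 2 → 09:44 UTC.
Kathmandu is UTC+5:45, so local arrival = 09:44 + 5:45 = 15:29 on Apr 21.

15:29 on Apr 21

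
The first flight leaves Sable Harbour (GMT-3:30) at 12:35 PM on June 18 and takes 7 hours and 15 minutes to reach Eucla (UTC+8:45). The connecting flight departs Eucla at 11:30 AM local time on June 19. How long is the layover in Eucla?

Convert departure to UTC: 12:35 PM + 3:30 = 4:05 PM UTC on Jun 18.
Add 7 hours 15 minutes flight time → 11:20 PM UTC.
Eucla is UTC+8:45, so local arrival = 11:20 PM + 8:45 = 8:05 AM on Jun 19.
Layover = 11:30 AM − 8:05 AM = 3 hours 25 minutes.

3 hours 25 minutes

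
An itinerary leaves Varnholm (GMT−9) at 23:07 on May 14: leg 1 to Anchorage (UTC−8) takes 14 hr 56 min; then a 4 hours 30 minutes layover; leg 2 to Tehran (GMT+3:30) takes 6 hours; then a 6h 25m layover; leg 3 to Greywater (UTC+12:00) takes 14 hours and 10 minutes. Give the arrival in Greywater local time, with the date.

18:08 on May 17

Convert departure to UTC: 23:07 + 9:00 = 08:07 UTC on May 15.
Add 14 hours and 56 minutes leg 1 → 23:03 UTC.
Add 4 hours and 30 minutes layover in Anchorage → 03:33 UTC (May 16).
Add 6 hours leg 2 → 09:33 UTC.
Add 6 hours and 25 minutes layover in Tehran → 15:58 UTC.
Add 14 hours and 10 minutes leg 3 → 06:08 UTC (May 17).
Greywater is UTC+12:00, so local arrival = 06:08 + 12:00 = 18:08 on May 17.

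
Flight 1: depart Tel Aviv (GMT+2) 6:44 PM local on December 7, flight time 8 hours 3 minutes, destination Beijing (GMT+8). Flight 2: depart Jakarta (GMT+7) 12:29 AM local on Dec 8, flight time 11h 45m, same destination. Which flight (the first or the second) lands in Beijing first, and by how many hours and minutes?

Flight 1 in UTC: 6:44 PM − 2:00 = 4:44 PM on Dec 7.
+8 hours 3 minutes → arrive 12:47 AM UTC on Dec 8.
Flight 2 in UTC: 12:29 AM − 7:00 = 5:29 PM on Dec 7.
+11 hours and 45 minutes → arrive 5:14 AM UTC on Dec 8.
Flight 1 lands earlier by 4 hours 27 minutes.

the first, by 4 hours 27 minutes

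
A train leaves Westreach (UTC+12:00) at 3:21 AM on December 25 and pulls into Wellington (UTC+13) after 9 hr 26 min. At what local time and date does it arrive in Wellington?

Convert departure to UTC: 3:21 AM − 12:00 = 3:21 PM UTC on Dec 24.
Add 9 hours and 26 minutes travel time → 12:47 AM UTC (Dec 25).
Wellington is UTC+13:00, so local arrival = 12:47 AM + 13:00 = 1:47 PM on Dec 25.

1:47 PM on Dec 25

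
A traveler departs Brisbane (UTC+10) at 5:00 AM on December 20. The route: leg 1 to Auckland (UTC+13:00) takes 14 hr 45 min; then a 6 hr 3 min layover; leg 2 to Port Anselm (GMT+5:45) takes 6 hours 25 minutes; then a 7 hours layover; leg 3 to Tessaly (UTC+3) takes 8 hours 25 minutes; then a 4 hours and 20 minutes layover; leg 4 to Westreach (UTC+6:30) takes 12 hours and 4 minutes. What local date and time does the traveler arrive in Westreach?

12:32 PM on December 22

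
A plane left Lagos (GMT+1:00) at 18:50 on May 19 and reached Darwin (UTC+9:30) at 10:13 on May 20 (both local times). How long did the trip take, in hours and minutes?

6 hours 53 minutes

Departure in UTC: 18:50 − 1:00 = 17:50 on May 19.
Arrival in UTC: 10:13 − 9:30 = 00:43 on May 20.
Elapsed = 00:43 − 17:50 (+1 day) = 6 hours 53 minutes.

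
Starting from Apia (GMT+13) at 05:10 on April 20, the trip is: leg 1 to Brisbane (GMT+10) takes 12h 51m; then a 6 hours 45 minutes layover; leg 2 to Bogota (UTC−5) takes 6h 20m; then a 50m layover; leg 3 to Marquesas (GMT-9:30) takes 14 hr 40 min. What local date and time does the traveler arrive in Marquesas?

00:06 on April 21

Convert departure to UTC: 05:10 − 13:00 = 16:10 UTC on Apr 19.
Add 12 hours 51 minutes leg 1 → 05:01 UTC (Apr 20).
Add 6 hours and 45 minutes layover in Brisbane → 11:46 UTC.
Add 6 hours and 20 minutes leg 2 → 18:06 UTC.
Add 50 minutes layover in Bogota → 18:56 UTC.
Add 14 hours and 40 minutes leg 3 → 09:36 UTC (Apr 21).
Marquesas is UTC−9:30, so local arrival = 09:36 − 9:30 = 00:06 on Apr 21.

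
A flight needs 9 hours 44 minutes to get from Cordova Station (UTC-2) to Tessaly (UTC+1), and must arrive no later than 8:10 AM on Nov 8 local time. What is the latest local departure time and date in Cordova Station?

Target arrival in UTC: 8:10 AM − 1:00 = 7:10 AM on Nov 8.
Subtract 9 hours and 44 minutes → departure 9:26 PM UTC on Nov 7.
Cordova Station is UTC−2:00: 9:26 PM − 2:00 = 7:26 PM on Nov 7.

7:26 PM on November 7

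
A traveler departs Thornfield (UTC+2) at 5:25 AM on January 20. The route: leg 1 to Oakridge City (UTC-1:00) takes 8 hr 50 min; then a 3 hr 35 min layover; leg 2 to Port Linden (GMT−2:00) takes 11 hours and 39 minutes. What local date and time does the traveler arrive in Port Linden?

1:29 AM on Jan 21

Convert departure to UTC: 5:25 AM − 2:00 = 3:25 AM UTC on Jan 20.
Add 8 hours 50 minutes leg 1 → 12:15 PM UTC.
Add 3 hours and 35 minutes layover in Oakridge City → 3:50 PM UTC.
Add 11 hours and 39 minutes leg 2 → 3:29 AM UTC (Jan 21).
Port Linden is UTC−2:00, so local arrival = 3:29 AM − 2:00 = 1:29 AM on Jan 21.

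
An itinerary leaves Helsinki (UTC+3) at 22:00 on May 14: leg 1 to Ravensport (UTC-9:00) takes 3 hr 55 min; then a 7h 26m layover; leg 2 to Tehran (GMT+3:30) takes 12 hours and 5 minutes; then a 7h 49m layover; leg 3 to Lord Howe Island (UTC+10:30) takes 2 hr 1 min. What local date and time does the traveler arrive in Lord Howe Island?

14:46 on May 16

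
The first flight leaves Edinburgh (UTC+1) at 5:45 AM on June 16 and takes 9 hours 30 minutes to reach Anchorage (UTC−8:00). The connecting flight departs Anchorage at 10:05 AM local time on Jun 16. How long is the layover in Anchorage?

Convert departure to UTC: 5:45 AM − 1:00 = 4:45 AM UTC on Jun 16.
Add 9 hours and 30 minutes flight time → 2:15 PM UTC.
Anchorage is UTC−8:00, so local arrival = 2:15 PM − 8:00 = 6:15 AM on Jun 16.
Layover = 10:05 AM − 6:15 AM = 3 hours 50 minutes.

3 hours 50 minutes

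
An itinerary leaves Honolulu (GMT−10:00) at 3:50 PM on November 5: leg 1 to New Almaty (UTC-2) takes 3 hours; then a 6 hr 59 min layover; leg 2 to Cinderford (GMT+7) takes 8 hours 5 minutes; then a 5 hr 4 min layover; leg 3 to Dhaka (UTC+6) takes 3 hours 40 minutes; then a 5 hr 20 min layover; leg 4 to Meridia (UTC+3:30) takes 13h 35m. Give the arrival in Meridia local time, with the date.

3:03 AM on November 8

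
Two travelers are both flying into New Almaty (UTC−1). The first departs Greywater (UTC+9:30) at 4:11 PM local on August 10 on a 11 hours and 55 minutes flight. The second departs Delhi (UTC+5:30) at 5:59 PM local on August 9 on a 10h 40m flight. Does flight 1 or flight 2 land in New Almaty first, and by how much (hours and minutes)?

Flight 1 in UTC: 4:11 PM − 9:30 = 6:41 AM on Aug 10.
+11 hours and 55 minutes → arrive 6:36 PM UTC on Aug 10.
Flight 2 in UTC: 5:59 PM − 5:30 = 12:29 PM on Aug 9.
+10 hours 40 minutes → arrive 11:09 PM UTC on Aug 9.
Flight 2 lands earlier by 19 hours 27 minutes.

the second, by 19 hours 27 minutes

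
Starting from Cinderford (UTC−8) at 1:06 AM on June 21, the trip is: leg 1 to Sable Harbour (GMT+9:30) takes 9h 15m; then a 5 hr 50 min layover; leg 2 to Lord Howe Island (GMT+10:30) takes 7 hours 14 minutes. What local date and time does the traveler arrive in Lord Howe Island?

Convert departure to UTC: 1:06 AM + 8:00 = 9:06 AM UTC on Jun 21.
Add 9 hours 15 minutes leg 1 → 6:21 PM UTC.
Add 5 hours and 50 minutes layover in Sable Harbour → 12:11 AM UTC (Jun 22).
Add 7 hours and 14 minutes leg 2 → 7:25 AM UTC.
Lord Howe Island is UTC+10:30, so local arrival = 7:25 AM + 10:30 = 5:55 PM on Jun 22.

5:55 PM on Jun 22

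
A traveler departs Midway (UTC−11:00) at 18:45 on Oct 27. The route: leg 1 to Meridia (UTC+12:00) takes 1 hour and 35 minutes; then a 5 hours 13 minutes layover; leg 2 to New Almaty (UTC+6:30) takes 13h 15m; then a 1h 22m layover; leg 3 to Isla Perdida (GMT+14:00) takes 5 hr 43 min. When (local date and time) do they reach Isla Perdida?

Convert departure to UTC: 18:45 + 11:00 = 05:45 UTC on Oct 28.
Add 1 hour 35 minutes leg 1 → 07:20 UTC.
Add 5 hours and 13 minutes layover in Meridia → 12:33 UTC.
Add 13 hours 15 minutes leg 2 → 01:48 UTC (Oct 29).
Add 1 hour 22 minutes layover in New Almaty → 03:10 UTC.
Add 5 hours 43 minutes leg 3 → 08:53 UTC.
Isla Perdida is UTC+14:00, so local arrival = 08:53 + 14:00 = 22:53 on Oct 29.

22:53 on October 29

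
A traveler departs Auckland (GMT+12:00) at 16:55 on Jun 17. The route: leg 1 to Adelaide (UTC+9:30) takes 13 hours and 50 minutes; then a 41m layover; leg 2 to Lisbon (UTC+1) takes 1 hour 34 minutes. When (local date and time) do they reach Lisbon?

Convert departure to UTC: 16:55 − 12:00 = 04:55 UTC on Jun 17.
Add 13 hours 50 minutes leg 1 → 18:45 UTC.
Add 41 minutes layover in Adelaide → 19:26 UTC.
Add 1 hour and 34 minutes leg 2 → 21:00 UTC.
Lisbon is UTC+1:00, so local arrival = 21:00 + 1:00 = 22:00 on Jun 17.

22:00 on June 17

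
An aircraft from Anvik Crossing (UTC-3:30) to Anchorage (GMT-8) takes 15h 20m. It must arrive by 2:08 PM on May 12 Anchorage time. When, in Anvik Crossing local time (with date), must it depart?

Target arrival in UTC: 2:08 PM + 8:00 = 10:08 PM on May 12.
Subtract 15 hours and 20 minutes → departure 6:48 AM UTC on May 12.
Anvik Crossing is UTC−3:30: 6:48 AM − 3:30 = 3:18 AM on May 12.

3:18 AM on May 12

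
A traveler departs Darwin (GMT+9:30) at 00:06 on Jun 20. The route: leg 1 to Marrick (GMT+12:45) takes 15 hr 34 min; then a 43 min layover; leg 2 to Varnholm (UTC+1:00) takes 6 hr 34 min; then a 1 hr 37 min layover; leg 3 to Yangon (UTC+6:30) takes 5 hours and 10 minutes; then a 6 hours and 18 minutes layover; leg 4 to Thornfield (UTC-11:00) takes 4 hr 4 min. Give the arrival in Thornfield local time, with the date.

19:36 on Jun 20

Convert departure to UTC: 00:06 − 9:30 = 14:36 UTC on Jun 19.
Add 15 hours 34 minutes leg 1 → 06:10 UTC (Jun 20).
Add 43 minutes layover in Marrick → 06:53 UTC.
Add 6 hours and 34 minutes leg 2 → 13:27 UTC.
Add 1 hour 37 minutes layover in Varnholm → 15:04 UTC.
Add 5 hours and 10 minutes leg 3 → 20:14 UTC.
Add 6 hours and 18 minutes layover in Yangon → 02:32 UTC (Jun 21).
Add 4 hours 4 minutes leg 4 → 06:36 UTC.
Thornfield is UTC−11:00, so local arrival = 06:36 − 11:00 = 19:36 on Jun 20.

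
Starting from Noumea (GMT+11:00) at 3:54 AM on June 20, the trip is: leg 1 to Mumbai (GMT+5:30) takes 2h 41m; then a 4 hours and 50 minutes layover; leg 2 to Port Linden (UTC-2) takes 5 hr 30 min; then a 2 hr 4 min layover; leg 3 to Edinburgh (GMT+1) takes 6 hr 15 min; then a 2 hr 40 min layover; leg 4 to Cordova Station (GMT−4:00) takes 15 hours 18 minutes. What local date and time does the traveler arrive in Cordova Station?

Convert departure to UTC: 3:54 AM − 11:00 = 4:54 PM UTC on Jun 19.
Add 2 hours 41 minutes leg 1 → 7:35 PM UTC.
Add 4 hours 50 minutes layover in Mumbai → 12:25 AM UTC (Jun 20).
Add 5 hours 30 minutes leg 2 → 5:55 AM UTC.
Add 2 hours 4 minutes layover in Port Linden → 7:59 AM UTC.
Add 6 hours 15 minutes leg 3 → 2:14 PM UTC.
Add 2 hours and 40 minutes layover in Edinburgh → 4:54 PM UTC.
Add 15 hours 18 minutes leg 4 → 8:12 AM UTC (Jun 21).
Cordova Station is UTC−4:00, so local arrival = 8:12 AM − 4:00 = 4:12 AM on Jun 21.

4:12 AM on Jun 21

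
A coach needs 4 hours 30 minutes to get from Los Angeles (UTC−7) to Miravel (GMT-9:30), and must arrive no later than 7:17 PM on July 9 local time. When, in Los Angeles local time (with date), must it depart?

5:17 PM on July 9

Target arrival in UTC: 7:17 PM + 9:30 = 4:47 AM on Jul 10.
Subtract 4 hours and 30 minutes → departure 12:17 AM UTC on Jul 10.
Los Angeles is UTC−7:00: 12:17 AM − 7:00 = 5:17 PM on Jul 9.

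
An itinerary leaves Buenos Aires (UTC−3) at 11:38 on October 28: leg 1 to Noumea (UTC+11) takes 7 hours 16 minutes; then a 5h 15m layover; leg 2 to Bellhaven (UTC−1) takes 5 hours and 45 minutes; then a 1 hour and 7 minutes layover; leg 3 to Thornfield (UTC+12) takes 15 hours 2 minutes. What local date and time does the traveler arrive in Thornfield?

13:03 on October 30

Convert departure to UTC: 11:38 + 3:00 = 14:38 UTC on Oct 28.
Add 7 hours and 16 minutes leg 1 → 21:54 UTC.
Add 5 hours 15 minutes layover in Noumea → 03:09 UTC (Oct 29).
Add 5 hours and 45 minutes leg 2 → 08:54 UTC.
Add 1 hour 7 minutes layover in Bellhaven → 10:01 UTC.
Add 15 hours and 2 minutes leg 3 → 01:03 UTC (Oct 30).
Thornfield is UTC+12:00, so local arrival = 01:03 + 12:00 = 13:03 on Oct 30.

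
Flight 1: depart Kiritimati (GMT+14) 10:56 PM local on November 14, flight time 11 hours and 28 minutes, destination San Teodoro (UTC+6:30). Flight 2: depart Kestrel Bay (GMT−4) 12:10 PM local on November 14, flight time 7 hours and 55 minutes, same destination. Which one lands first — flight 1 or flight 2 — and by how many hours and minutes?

Flight 1 in UTC: 10:56 PM − 14:00 = 8:56 AM on Nov 14.
+11 hours 28 minutes → arrive 8:24 PM UTC on Nov 14.
Flight 2 in UTC: 12:10 PM + 4:00 = 4:10 PM on Nov 14.
+7 hours and 55 minutes → arrive 12:05 AM UTC on Nov 15.
Flight 1 lands earlier by 3 hours 41 minutes.

the first, by 3 hours 41 minutes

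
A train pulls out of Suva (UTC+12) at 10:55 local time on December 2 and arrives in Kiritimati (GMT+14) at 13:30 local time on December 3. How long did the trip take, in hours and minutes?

Kiritimati is 2:00 ahead of Suva.
Clock-face elapsed time (ignoring zones) is 26 hours 35 minutes.
Actual elapsed = 26 hours 35 minutes − 2:00 = 24 hours 35 minutes.

24 hours 35 minutes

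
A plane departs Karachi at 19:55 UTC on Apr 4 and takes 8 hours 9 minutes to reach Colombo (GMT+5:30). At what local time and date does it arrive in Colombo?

Departure is given in UTC: 19:55 on Apr 4.
Add 8 hours 9 minutes → 04:04 UTC (Apr 5).
Colombo is UTC+5:30: 04:04 + 5:30 = 09:34 on Apr 5.

09:34 on April 5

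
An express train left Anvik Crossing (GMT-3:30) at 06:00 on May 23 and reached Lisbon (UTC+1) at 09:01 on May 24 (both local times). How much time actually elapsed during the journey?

Departure in UTC: 06:00 + 3:30 = 09:30 on May 23.
Arrival in UTC: 09:01 − 1:00 = 08:01 on May 24.
Elapsed = 08:01 − 09:30 (+1 day) = 22 hours 31 minutes.

22 hours 31 minutes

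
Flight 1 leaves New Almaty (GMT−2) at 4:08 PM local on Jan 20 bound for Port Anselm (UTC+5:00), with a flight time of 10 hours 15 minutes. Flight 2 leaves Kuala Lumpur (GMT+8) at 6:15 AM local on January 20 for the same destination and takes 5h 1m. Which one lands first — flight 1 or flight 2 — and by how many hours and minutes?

Flight 1 in UTC: 4:08 PM + 2:00 = 6:08 PM on Jan 20.
+10 hours 15 minutes → arrive 4:23 AM UTC on Jan 21.
Flight 2 in UTC: 6:15 AM − 8:00 = 10:15 PM on Jan 19.
+5 hours 1 minute → arrive 3:16 AM UTC on Jan 20.
Flight 2 lands earlier by 25 hours 7 minutes.

the second, by 25 hours 7 minutes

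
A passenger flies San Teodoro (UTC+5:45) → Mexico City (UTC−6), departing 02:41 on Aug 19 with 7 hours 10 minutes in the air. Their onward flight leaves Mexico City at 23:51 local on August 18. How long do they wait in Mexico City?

1 hour 45 minutes

Convert departure to UTC: 02:41 − 5:45 = 20:56 UTC on Aug 18.
Add 7 hours 10 minutes flight time → 04:06 UTC (Aug 19).
Mexico City is UTC−6:00, so local arrival = 04:06 − 6:00 = 22:06 on Aug 18.
Layover = 23:51 − 22:06 = 1 hour 45 minutes.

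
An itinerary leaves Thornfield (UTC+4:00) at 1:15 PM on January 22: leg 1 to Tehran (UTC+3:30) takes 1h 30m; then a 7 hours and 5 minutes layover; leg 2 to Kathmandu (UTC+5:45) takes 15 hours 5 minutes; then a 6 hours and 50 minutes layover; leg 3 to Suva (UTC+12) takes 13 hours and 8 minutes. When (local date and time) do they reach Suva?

4:53 PM on January 24

Convert departure to UTC: 1:15 PM − 4:00 = 9:15 AM UTC on Jan 22.
Add 1 hour and 30 minutes leg 1 → 10:45 AM UTC.
Add 7 hours 5 minutes layover in Tehran → 5:50 PM UTC.
Add 15 hours and 5 minutes leg 2 → 8:55 AM UTC (Jan 23).
Add 6 hours 50 minutes layover in Kathmandu → 3:45 PM UTC.
Add 13 hours and 8 minutes leg 3 → 4:53 AM UTC (Jan 24).
Suva is UTC+12:00, so local arrival = 4:53 AM + 12:00 = 4:53 PM on Jan 24.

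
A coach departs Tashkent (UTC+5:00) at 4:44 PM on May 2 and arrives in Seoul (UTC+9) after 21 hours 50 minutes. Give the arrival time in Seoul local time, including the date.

Convert departure to UTC: 4:44 PM − 5:00 = 11:44 AM UTC on May 2.
Add 21 hours and 50 minutes travel time → 9:34 AM UTC (May 3).
Seoul is UTC+9:00, so local arrival = 9:34 AM + 9:00 = 6:34 PM on May 3.

6:34 PM on May 3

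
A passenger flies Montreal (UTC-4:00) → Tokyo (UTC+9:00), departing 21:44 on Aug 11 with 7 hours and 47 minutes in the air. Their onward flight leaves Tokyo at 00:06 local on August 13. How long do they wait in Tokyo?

Convert departure to UTC: 21:44 + 4:00 = 01:44 UTC on Aug 12.
Add 7 hours 47 minutes flight time → 09:31 UTC.
Tokyo is UTC+9:00, so local arrival = 09:31 + 9:00 = 18:31 on Aug 12.
Layover = 00:06 − 18:31 (+1 day) = 5 hours 35 minutes.

5 hours 35 minutes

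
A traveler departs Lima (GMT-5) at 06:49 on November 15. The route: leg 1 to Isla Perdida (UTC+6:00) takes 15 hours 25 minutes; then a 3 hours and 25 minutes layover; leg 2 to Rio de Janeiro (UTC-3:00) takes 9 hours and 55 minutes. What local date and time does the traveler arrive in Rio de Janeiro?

13:34 on November 16

Convert departure to UTC: 06:49 + 5:00 = 11:49 UTC on Nov 15.
Add 15 hours and 25 minutes leg 1 → 03:14 UTC (Nov 16).
Add 3 hours and 25 minutes layover in Isla Perdida → 06:39 UTC.
Add 9 hours and 55 minutes leg 2 → 16:34 UTC.
Rio de Janeiro is UTC−3:00, so local arrival = 16:34 − 3:00 = 13:34 on Nov 16.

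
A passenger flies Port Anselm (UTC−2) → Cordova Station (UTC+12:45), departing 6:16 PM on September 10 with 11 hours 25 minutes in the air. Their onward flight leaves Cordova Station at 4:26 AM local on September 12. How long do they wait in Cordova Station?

Convert departure to UTC: 6:16 PM + 2:00 = 8:16 PM UTC on Sep 10.
Add 11 hours 25 minutes flight time → 7:41 AM UTC (Sep 11).
Cordova Station is UTC+12:45, so local arrival = 7:41 AM + 12:45 = 8:26 PM on Sep 11.
Layover = 4:26 AM − 8:26 PM (+1 day) = 8 hours.

8 hours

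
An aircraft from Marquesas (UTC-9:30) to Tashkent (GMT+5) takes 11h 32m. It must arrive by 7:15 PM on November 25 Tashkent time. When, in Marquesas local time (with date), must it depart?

5:13 PM on November 24

Target arrival in UTC: 7:15 PM − 5:00 = 2:15 PM on Nov 25.
Subtract 11 hours 32 minutes → departure 2:43 AM UTC on Nov 25.
Marquesas is UTC−9:30: 2:43 AM − 9:30 = 5:13 PM on Nov 24.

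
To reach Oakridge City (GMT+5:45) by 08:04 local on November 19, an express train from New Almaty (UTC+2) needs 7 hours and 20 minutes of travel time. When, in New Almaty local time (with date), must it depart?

20:59 on November 18

Target arrival in UTC: 08:04 − 5:45 = 02:19 on Nov 19.
Subtract 7 hours and 20 minutes → departure 18:59 UTC on Nov 18.
New Almaty is UTC+2:00: 18:59 + 2:00 = 20:59 on Nov 18.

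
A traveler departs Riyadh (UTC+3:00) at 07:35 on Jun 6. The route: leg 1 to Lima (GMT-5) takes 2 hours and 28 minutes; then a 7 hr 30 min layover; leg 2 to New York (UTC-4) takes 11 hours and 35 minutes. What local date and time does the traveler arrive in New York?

22:08 on Jun 6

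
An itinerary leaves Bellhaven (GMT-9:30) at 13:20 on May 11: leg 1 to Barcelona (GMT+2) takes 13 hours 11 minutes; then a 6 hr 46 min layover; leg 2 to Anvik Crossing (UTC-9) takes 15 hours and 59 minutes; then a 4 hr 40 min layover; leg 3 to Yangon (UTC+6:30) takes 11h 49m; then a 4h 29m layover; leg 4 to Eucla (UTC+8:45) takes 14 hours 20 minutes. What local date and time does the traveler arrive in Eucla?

06:49 on May 15

Convert departure to UTC: 13:20 + 9:30 = 22:50 UTC on May 11.
Add 13 hours 11 minutes leg 1 → 12:01 UTC (May 12).
Add 6 hours and 46 minutes layover in Barcelona → 18:47 UTC.
Add 15 hours 59 minutes leg 2 → 10:46 UTC (May 13).
Add 4 hours and 40 minutes layover in Anvik Crossing → 15:26 UTC.
Add 11 hours and 49 minutes leg 3 → 03:15 UTC (May 14).
Add 4 hours 29 minutes layover in Yangon → 07:44 UTC.
Add 14 hours 20 minutes leg 4 → 22:04 UTC.
Eucla is UTC+8:45, so local arrival = 22:04 + 8:45 = 06:49 on May 15.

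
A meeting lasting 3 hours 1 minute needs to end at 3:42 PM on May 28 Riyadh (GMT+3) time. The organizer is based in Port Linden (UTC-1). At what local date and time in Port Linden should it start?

Target end time in UTC: 3:42 PM − 3:00 = 12:42 PM on May 28.
Subtract 3 hours and 1 minute → start 9:41 AM UTC on May 28.
Port Linden is UTC−1:00: 9:41 AM − 1:00 = 8:41 AM on May 28.

8:41 AM on May 28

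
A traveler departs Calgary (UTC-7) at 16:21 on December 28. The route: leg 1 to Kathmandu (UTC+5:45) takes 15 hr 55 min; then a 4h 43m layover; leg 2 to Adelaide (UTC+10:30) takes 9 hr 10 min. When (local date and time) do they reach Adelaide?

Convert departure to UTC: 16:21 + 7:00 = 23:21 UTC on Dec 28.
Add 15 hours 55 minutes leg 1 → 15:16 UTC (Dec 29).
Add 4 hours 43 minutes layover in Kathmandu → 19:59 UTC.
Add 9 hours and 10 minutes leg 2 → 05:09 UTC (Dec 30).
Adelaide is UTC+10:30, so local arrival = 05:09 + 10:30 = 15:39 on Dec 30.

15:39 on Dec 30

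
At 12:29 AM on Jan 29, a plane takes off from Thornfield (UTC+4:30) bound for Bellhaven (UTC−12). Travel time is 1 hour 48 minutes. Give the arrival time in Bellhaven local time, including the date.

9:47 AM on January 28

Bellhaven is 16:30 behind Thornfield.
After 1 hour and 48 minutes it is 2:17 AM in Thornfield.
Shift by the zone difference: 2:17 AM − 16:30 = 9:47 AM on Jan 28 in Bellhaven.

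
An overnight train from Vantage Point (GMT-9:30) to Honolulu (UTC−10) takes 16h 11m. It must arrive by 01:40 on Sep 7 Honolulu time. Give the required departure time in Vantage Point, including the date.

Target arrival in UTC: 01:40 + 10:00 = 11:40 on Sep 7.
Subtract 16 hours and 11 minutes → departure 19:29 UTC on Sep 6.
Vantage Point is UTC−9:30: 19:29 − 9:30 = 09:59 on Sep 6.

09:59 on Sep 6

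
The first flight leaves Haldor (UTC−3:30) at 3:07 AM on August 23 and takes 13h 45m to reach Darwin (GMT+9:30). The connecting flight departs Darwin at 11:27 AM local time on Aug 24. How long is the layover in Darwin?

Convert departure to UTC: 3:07 AM + 3:30 = 6:37 AM UTC on Aug 23.
Add 13 hours 45 minutes flight time → 8:22 PM UTC.
Darwin is UTC+9:30, so local arrival = 8:22 PM + 9:30 = 5:52 AM on Aug 24.
Layover = 11:27 AM − 5:52 AM = 5 hours 35 minutes.

5 hours 35 minutes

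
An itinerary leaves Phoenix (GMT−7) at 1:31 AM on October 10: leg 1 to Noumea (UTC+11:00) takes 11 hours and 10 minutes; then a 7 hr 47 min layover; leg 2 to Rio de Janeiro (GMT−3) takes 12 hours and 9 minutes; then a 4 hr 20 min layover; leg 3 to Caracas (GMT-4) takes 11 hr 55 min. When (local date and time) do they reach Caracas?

Convert departure to UTC: 1:31 AM + 7:00 = 8:31 AM UTC on Oct 10.
Add 11 hours 10 minutes leg 1 → 7:41 PM UTC.
Add 7 hours 47 minutes layover in Noumea → 3:28 AM UTC (Oct 11).
Add 12 hours 9 minutes leg 2 → 3:37 PM UTC.
Add 4 hours and 20 minutes layover in Rio de Janeiro → 7:57 PM UTC.
Add 11 hours and 55 minutes leg 3 → 7:52 AM UTC (Oct 12).
Caracas is UTC−4:00, so local arrival = 7:52 AM − 4:00 = 3:52 AM on Oct 12.

3:52 AM on Oct 12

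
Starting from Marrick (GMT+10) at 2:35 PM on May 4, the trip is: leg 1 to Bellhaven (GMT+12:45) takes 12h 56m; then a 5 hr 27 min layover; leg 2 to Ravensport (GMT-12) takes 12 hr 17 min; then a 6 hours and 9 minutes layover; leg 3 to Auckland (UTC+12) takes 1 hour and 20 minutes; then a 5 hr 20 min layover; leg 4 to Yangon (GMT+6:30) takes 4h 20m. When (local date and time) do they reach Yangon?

Convert departure to UTC: 2:35 PM − 10:00 = 4:35 AM UTC on May 4.
Add 12 hours 56 minutes leg 1 → 5:31 PM UTC.
Add 5 hours and 27 minutes layover in Bellhaven → 10:58 PM UTC.
Add 12 hours and 17 minutes leg 2 → 11:15 AM UTC (May 5).
Add 6 hours and 9 minutes layover in Ravensport → 5:24 PM UTC.
Add 1 hour and 20 minutes leg 3 → 6:44 PM UTC.
Add 5 hours 20 minutes layover in Auckland → 12:04 AM UTC (May 6).
Add 4 hours 20 minutes leg 4 → 4:24 AM UTC.
Yangon is UTC+6:30, so local arrival = 4:24 AM + 6:30 = 10:54 AM on May 6.

10:54 AM on May 6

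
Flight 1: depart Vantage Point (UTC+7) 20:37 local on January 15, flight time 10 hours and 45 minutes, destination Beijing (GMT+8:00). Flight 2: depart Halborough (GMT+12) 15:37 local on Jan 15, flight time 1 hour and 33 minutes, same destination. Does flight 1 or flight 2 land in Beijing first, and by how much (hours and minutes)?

the second, by 19 hours 12 minutes

Flight 1 in UTC: 20:37 − 7:00 = 13:37 on Jan 15.
+10 hours and 45 minutes → arrive 00:22 UTC on Jan 16.
Flight 2 in UTC: 15:37 − 12:00 = 03:37 on Jan 15.
+1 hour and 33 minutes → arrive 05:10 UTC on Jan 15.
Flight 2 lands earlier by 19 hours 12 minutes.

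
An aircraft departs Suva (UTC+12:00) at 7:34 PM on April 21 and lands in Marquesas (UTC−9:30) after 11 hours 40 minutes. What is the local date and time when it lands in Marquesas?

Convert departure to UTC: 7:34 PM − 12:00 = 7:34 AM UTC on Apr 21.
Add 11 hours 40 minutes travel time → 7:14 PM UTC.
Marquesas is UTC−9:30, so local arrival = 7:14 PM − 9:30 = 9:44 AM on Apr 21.

9:44 AM on Apr 21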